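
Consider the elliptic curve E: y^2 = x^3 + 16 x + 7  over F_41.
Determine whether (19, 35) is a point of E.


Check whether y^2 = x^3 + 16 x + 7 (mod 41) for (x, y) = (19, 35).
LHS: y^2 = 35^2 mod 41 = 36
RHS: x^3 + 16 x + 7 = 19^3 + 16*19 + 7 mod 41 = 36
LHS = RHS

Yes, on the curve


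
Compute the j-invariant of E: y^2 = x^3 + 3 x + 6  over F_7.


Delta = -16(4 a^3 + 27 b^2) mod 7 = 3
-1728 * (4 a)^3 = -1728 * (4*3)^3 mod 7 = 6
j = 6 * 3^(-1) mod 7 = 2

j = 2 (mod 7)


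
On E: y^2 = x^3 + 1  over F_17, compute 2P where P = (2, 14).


Doubling: s = (3 x1^2 + a) / (2 y1)
s = (3*2^2 + 0) / (2*14) mod 17 = 15
x3 = s^2 - 2 x1 mod 17 = 15^2 - 2*2 = 0
y3 = s (x1 - x3) - y1 mod 17 = 15 * (2 - 0) - 14 = 16

2P = (0, 16)


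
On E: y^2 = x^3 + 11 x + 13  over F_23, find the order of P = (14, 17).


Compute successive multiples of P until we hit O:
  1P = (14, 17)
  2P = (22, 22)
  3P = (5, 3)
  4P = (5, 20)
  5P = (22, 1)
  6P = (14, 6)
  7P = O

ord(P) = 7


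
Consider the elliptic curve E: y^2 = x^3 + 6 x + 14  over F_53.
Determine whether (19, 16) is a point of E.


Check whether y^2 = x^3 + 6 x + 14 (mod 53) for (x, y) = (19, 16).
LHS: y^2 = 16^2 mod 53 = 44
RHS: x^3 + 6 x + 14 = 19^3 + 6*19 + 14 mod 53 = 44
LHS = RHS

Yes, on the curve


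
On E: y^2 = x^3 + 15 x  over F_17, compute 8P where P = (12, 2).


k = 8 = 1000_2 (binary, LSB first: 0001)
Double-and-add from P = (12, 2):
  bit 0 = 0: acc unchanged = O
  bit 1 = 0: acc unchanged = O
  bit 2 = 0: acc unchanged = O
  bit 3 = 1: acc = O + (2, 15) = (2, 15)

8P = (2, 15)


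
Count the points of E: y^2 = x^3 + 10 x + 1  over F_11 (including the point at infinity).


For each x in F_11, count y with y^2 = x^3 + 10 x + 1 mod 11:
  x = 0: RHS = 1, y in [1, 10]  -> 2 point(s)
  x = 1: RHS = 1, y in [1, 10]  -> 2 point(s)
  x = 3: RHS = 3, y in [5, 6]  -> 2 point(s)
  x = 5: RHS = 0, y in [0]  -> 1 point(s)
  x = 10: RHS = 1, y in [1, 10]  -> 2 point(s)
Affine points: 9. Add the point at infinity: total = 10.

#E(F_11) = 10


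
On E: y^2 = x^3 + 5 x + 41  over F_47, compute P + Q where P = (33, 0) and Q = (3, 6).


P != Q, so use the chord formula.
s = (y2 - y1) / (x2 - x1) = (6) / (17) mod 47 = 28
x3 = s^2 - x1 - x2 mod 47 = 28^2 - 33 - 3 = 43
y3 = s (x1 - x3) - y1 mod 47 = 28 * (33 - 43) - 0 = 2

P + Q = (43, 2)


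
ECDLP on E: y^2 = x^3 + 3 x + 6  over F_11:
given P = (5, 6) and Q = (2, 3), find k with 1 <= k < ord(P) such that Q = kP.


Enumerate multiples of P until we hit Q = (2, 3):
  1P = (5, 6)
  2P = (2, 8)
  3P = (2, 3)
Match found at i = 3.

k = 3


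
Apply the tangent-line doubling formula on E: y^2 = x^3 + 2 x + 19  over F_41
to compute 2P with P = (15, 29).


Doubling: s = (3 x1^2 + a) / (2 y1)
s = (3*15^2 + 2) / (2*29) mod 41 = 35
x3 = s^2 - 2 x1 mod 41 = 35^2 - 2*15 = 6
y3 = s (x1 - x3) - y1 mod 41 = 35 * (15 - 6) - 29 = 40

2P = (6, 40)


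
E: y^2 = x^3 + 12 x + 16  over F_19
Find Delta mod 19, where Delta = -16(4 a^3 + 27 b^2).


4 a^3 + 27 b^2 = 4*12^3 + 27*16^2 = 6912 + 6912 = 13824
Delta = -16 * (13824) = -221184
Delta mod 19 = 14

Delta = 14 (mod 19)


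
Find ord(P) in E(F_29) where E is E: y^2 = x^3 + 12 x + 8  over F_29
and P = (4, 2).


Compute successive multiples of P until we hit O:
  1P = (4, 2)
  2P = (14, 22)
  3P = (15, 5)
  4P = (6, 8)
  5P = (28, 13)
  6P = (3, 19)
  7P = (21, 26)
  8P = (8, 6)
  ... (continuing to 30P)
  30P = O

ord(P) = 30


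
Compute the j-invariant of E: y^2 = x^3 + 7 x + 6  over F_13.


Delta = -16(4 a^3 + 27 b^2) mod 13 = 1
-1728 * (4 a)^3 = -1728 * (4*7)^3 mod 13 = 8
j = 8 * 1^(-1) mod 13 = 8

j = 8 (mod 13)


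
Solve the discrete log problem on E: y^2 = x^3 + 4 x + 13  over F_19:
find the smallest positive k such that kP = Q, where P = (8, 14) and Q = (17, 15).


Enumerate multiples of P until we hit Q = (17, 15):
  1P = (8, 14)
  2P = (14, 1)
  3P = (17, 15)
Match found at i = 3.

k = 3


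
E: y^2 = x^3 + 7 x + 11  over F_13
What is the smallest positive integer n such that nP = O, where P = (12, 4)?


Compute successive multiples of P until we hit O:
  1P = (12, 4)
  2P = (6, 10)
  3P = (9, 6)
  4P = (4, 8)
  5P = (7, 0)
  6P = (4, 5)
  7P = (9, 7)
  8P = (6, 3)
  ... (continuing to 10P)
  10P = O

ord(P) = 10


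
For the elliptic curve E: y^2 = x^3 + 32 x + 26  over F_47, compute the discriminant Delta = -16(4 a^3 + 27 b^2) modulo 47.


4 a^3 + 27 b^2 = 4*32^3 + 27*26^2 = 131072 + 18252 = 149324
Delta = -16 * (149324) = -2389184
Delta mod 47 = 14

Delta = 14 (mod 47)


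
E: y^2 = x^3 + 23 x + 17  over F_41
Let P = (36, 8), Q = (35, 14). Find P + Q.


P != Q, so use the chord formula.
s = (y2 - y1) / (x2 - x1) = (6) / (40) mod 41 = 35
x3 = s^2 - x1 - x2 mod 41 = 35^2 - 36 - 35 = 6
y3 = s (x1 - x3) - y1 mod 41 = 35 * (36 - 6) - 8 = 17

P + Q = (6, 17)


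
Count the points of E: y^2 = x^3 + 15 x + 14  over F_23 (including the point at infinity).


For each x in F_23, count y with y^2 = x^3 + 15 x + 14 mod 23:
  x = 2: RHS = 6, y in [11, 12]  -> 2 point(s)
  x = 4: RHS = 0, y in [0]  -> 1 point(s)
  x = 7: RHS = 2, y in [5, 18]  -> 2 point(s)
  x = 8: RHS = 2, y in [5, 18]  -> 2 point(s)
  x = 9: RHS = 4, y in [2, 21]  -> 2 point(s)
  x = 12: RHS = 13, y in [6, 17]  -> 2 point(s)
  x = 14: RHS = 1, y in [1, 22]  -> 2 point(s)
  x = 15: RHS = 3, y in [7, 16]  -> 2 point(s)
  x = 16: RHS = 3, y in [7, 16]  -> 2 point(s)
Affine points: 17. Add the point at infinity: total = 18.

#E(F_23) = 18


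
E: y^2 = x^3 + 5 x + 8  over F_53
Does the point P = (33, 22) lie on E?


Check whether y^2 = x^3 + 5 x + 8 (mod 53) for (x, y) = (33, 22).
LHS: y^2 = 22^2 mod 53 = 7
RHS: x^3 + 5 x + 8 = 33^3 + 5*33 + 8 mod 53 = 17
LHS != RHS

No, not on the curve


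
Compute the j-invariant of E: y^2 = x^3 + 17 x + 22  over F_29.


Delta = -16(4 a^3 + 27 b^2) mod 29 = 17
-1728 * (4 a)^3 = -1728 * (4*17)^3 mod 29 = 23
j = 23 * 17^(-1) mod 29 = 15

j = 15 (mod 29)


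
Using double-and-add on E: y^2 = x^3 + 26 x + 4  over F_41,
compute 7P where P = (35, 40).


k = 7 = 111_2 (binary, LSB first: 111)
Double-and-add from P = (35, 40):
  bit 0 = 1: acc = O + (35, 40) = (35, 40)
  bit 1 = 1: acc = (35, 40) + (32, 5) = (19, 10)
  bit 2 = 1: acc = (19, 10) + (36, 35) = (32, 36)

7P = (32, 36)


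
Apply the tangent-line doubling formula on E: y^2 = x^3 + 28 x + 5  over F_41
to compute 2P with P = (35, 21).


Doubling: s = (3 x1^2 + a) / (2 y1)
s = (3*35^2 + 28) / (2*21) mod 41 = 13
x3 = s^2 - 2 x1 mod 41 = 13^2 - 2*35 = 17
y3 = s (x1 - x3) - y1 mod 41 = 13 * (35 - 17) - 21 = 8

2P = (17, 8)


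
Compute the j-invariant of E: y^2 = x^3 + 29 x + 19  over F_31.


Delta = -16(4 a^3 + 27 b^2) mod 31 = 25
-1728 * (4 a)^3 = -1728 * (4*29)^3 mod 31 = 27
j = 27 * 25^(-1) mod 31 = 11

j = 11 (mod 31)


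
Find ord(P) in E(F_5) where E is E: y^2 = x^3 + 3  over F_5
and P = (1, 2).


Compute successive multiples of P until we hit O:
  1P = (1, 2)
  2P = (2, 1)
  3P = (3, 0)
  4P = (2, 4)
  5P = (1, 3)
  6P = O

ord(P) = 6


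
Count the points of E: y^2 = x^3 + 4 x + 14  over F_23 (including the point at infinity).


For each x in F_23, count y with y^2 = x^3 + 4 x + 14 mod 23:
  x = 4: RHS = 2, y in [5, 18]  -> 2 point(s)
  x = 6: RHS = 1, y in [1, 22]  -> 2 point(s)
  x = 8: RHS = 6, y in [11, 12]  -> 2 point(s)
  x = 11: RHS = 9, y in [3, 20]  -> 2 point(s)
  x = 13: RHS = 9, y in [3, 20]  -> 2 point(s)
  x = 14: RHS = 8, y in [10, 13]  -> 2 point(s)
  x = 17: RHS = 4, y in [2, 21]  -> 2 point(s)
  x = 19: RHS = 3, y in [7, 16]  -> 2 point(s)
  x = 22: RHS = 9, y in [3, 20]  -> 2 point(s)
Affine points: 18. Add the point at infinity: total = 19.

#E(F_23) = 19


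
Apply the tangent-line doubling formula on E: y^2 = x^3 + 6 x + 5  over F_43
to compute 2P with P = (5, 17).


Doubling: s = (3 x1^2 + a) / (2 y1)
s = (3*5^2 + 6) / (2*17) mod 43 = 34
x3 = s^2 - 2 x1 mod 43 = 34^2 - 2*5 = 28
y3 = s (x1 - x3) - y1 mod 43 = 34 * (5 - 28) - 17 = 18

2P = (28, 18)


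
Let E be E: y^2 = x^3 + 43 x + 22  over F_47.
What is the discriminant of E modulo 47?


4 a^3 + 27 b^2 = 4*43^3 + 27*22^2 = 318028 + 13068 = 331096
Delta = -16 * (331096) = -5297536
Delta mod 47 = 22

Delta = 22 (mod 47)


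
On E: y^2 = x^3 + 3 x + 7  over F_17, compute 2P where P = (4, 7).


k = 2 = 10_2 (binary, LSB first: 01)
Double-and-add from P = (4, 7):
  bit 0 = 0: acc unchanged = O
  bit 1 = 1: acc = O + (9, 10) = (9, 10)

2P = (9, 10)


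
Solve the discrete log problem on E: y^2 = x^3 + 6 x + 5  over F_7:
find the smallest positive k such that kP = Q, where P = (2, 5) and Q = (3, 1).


Enumerate multiples of P until we hit Q = (3, 1):
  1P = (2, 5)
  2P = (4, 4)
  3P = (3, 6)
  4P = (3, 1)
Match found at i = 4.

k = 4


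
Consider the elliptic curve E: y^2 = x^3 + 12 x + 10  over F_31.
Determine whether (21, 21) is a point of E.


Check whether y^2 = x^3 + 12 x + 10 (mod 31) for (x, y) = (21, 21).
LHS: y^2 = 21^2 mod 31 = 7
RHS: x^3 + 12 x + 10 = 21^3 + 12*21 + 10 mod 31 = 6
LHS != RHS

No, not on the curve


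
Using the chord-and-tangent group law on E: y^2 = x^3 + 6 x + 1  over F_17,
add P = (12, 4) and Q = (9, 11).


P != Q, so use the chord formula.
s = (y2 - y1) / (x2 - x1) = (7) / (14) mod 17 = 9
x3 = s^2 - x1 - x2 mod 17 = 9^2 - 12 - 9 = 9
y3 = s (x1 - x3) - y1 mod 17 = 9 * (12 - 9) - 4 = 6

P + Q = (9, 6)


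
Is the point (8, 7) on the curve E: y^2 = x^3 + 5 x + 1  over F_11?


Check whether y^2 = x^3 + 5 x + 1 (mod 11) for (x, y) = (8, 7).
LHS: y^2 = 7^2 mod 11 = 5
RHS: x^3 + 5 x + 1 = 8^3 + 5*8 + 1 mod 11 = 3
LHS != RHS

No, not on the curve


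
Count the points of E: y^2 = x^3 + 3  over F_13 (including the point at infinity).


For each x in F_13, count y with y^2 = x^3 + 0 x + 3 mod 13:
  x = 0: RHS = 3, y in [4, 9]  -> 2 point(s)
  x = 1: RHS = 4, y in [2, 11]  -> 2 point(s)
  x = 3: RHS = 4, y in [2, 11]  -> 2 point(s)
  x = 9: RHS = 4, y in [2, 11]  -> 2 point(s)
Affine points: 8. Add the point at infinity: total = 9.

#E(F_13) = 9


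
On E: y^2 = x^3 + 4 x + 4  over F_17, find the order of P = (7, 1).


Compute successive multiples of P until we hit O:
  1P = (7, 1)
  2P = (4, 13)
  3P = (5, 8)
  4P = (13, 3)
  5P = (16, 13)
  6P = (9, 2)
  7P = (14, 4)
  8P = (0, 2)
  ... (continuing to 25P)
  25P = O

ord(P) = 25


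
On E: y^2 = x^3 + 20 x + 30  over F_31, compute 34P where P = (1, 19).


k = 34 = 100010_2 (binary, LSB first: 010001)
Double-and-add from P = (1, 19):
  bit 0 = 0: acc unchanged = O
  bit 1 = 1: acc = O + (5, 21) = (5, 21)
  bit 2 = 0: acc unchanged = (5, 21)
  bit 3 = 0: acc unchanged = (5, 21)
  bit 4 = 0: acc unchanged = (5, 21)
  bit 5 = 1: acc = (5, 21) + (12, 18) = (30, 3)

34P = (30, 3)


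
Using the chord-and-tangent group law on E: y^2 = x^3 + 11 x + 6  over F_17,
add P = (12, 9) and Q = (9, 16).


P != Q, so use the chord formula.
s = (y2 - y1) / (x2 - x1) = (7) / (14) mod 17 = 9
x3 = s^2 - x1 - x2 mod 17 = 9^2 - 12 - 9 = 9
y3 = s (x1 - x3) - y1 mod 17 = 9 * (12 - 9) - 9 = 1

P + Q = (9, 1)


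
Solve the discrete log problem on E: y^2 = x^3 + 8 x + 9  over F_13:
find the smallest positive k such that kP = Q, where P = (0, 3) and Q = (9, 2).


Enumerate multiples of P until we hit Q = (9, 2):
  1P = (0, 3)
  2P = (9, 11)
  3P = (8, 0)
  4P = (9, 2)
Match found at i = 4.

k = 4


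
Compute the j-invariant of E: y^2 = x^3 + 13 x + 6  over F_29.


Delta = -16(4 a^3 + 27 b^2) mod 29 = 5
-1728 * (4 a)^3 = -1728 * (4*13)^3 mod 29 = 18
j = 18 * 5^(-1) mod 29 = 21

j = 21 (mod 29)


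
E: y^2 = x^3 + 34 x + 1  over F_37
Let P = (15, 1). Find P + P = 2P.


Doubling: s = (3 x1^2 + a) / (2 y1)
s = (3*15^2 + 34) / (2*1) mod 37 = 3
x3 = s^2 - 2 x1 mod 37 = 3^2 - 2*15 = 16
y3 = s (x1 - x3) - y1 mod 37 = 3 * (15 - 16) - 1 = 33

2P = (16, 33)


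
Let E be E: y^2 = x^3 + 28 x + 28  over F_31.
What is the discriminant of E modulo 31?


4 a^3 + 27 b^2 = 4*28^3 + 27*28^2 = 87808 + 21168 = 108976
Delta = -16 * (108976) = -1743616
Delta mod 31 = 10

Delta = 10 (mod 31)


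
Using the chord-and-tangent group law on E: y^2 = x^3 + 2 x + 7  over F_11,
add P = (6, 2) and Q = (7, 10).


P != Q, so use the chord formula.
s = (y2 - y1) / (x2 - x1) = (8) / (1) mod 11 = 8
x3 = s^2 - x1 - x2 mod 11 = 8^2 - 6 - 7 = 7
y3 = s (x1 - x3) - y1 mod 11 = 8 * (6 - 7) - 2 = 1

P + Q = (7, 1)


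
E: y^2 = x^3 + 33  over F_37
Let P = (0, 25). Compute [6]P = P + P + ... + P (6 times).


k = 6 = 110_2 (binary, LSB first: 011)
Double-and-add from P = (0, 25):
  bit 0 = 0: acc unchanged = O
  bit 1 = 1: acc = O + (0, 12) = (0, 12)
  bit 2 = 1: acc = (0, 12) + (0, 25) = O

6P = O


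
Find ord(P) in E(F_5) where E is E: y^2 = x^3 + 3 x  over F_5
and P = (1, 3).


Compute successive multiples of P until we hit O:
  1P = (1, 3)
  2P = (4, 4)
  3P = (4, 1)
  4P = (1, 2)
  5P = O

ord(P) = 5


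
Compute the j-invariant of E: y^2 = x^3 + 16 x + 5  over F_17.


Delta = -16(4 a^3 + 27 b^2) mod 17 = 8
-1728 * (4 a)^3 = -1728 * (4*16)^3 mod 17 = 7
j = 7 * 8^(-1) mod 17 = 3

j = 3 (mod 17)


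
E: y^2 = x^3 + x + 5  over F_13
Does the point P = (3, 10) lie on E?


Check whether y^2 = x^3 + 1 x + 5 (mod 13) for (x, y) = (3, 10).
LHS: y^2 = 10^2 mod 13 = 9
RHS: x^3 + 1 x + 5 = 3^3 + 1*3 + 5 mod 13 = 9
LHS = RHS

Yes, on the curve


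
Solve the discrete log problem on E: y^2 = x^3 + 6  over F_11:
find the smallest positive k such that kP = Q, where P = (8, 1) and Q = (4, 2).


Enumerate multiples of P until we hit Q = (4, 2):
  1P = (8, 1)
  2P = (4, 9)
  3P = (3, 0)
  4P = (4, 2)
Match found at i = 4.

k = 4


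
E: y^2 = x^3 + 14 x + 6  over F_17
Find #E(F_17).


For each x in F_17, count y with y^2 = x^3 + 14 x + 6 mod 17:
  x = 1: RHS = 4, y in [2, 15]  -> 2 point(s)
  x = 2: RHS = 8, y in [5, 12]  -> 2 point(s)
  x = 6: RHS = 0, y in [0]  -> 1 point(s)
  x = 8: RHS = 1, y in [1, 16]  -> 2 point(s)
  x = 12: RHS = 15, y in [7, 10]  -> 2 point(s)
  x = 15: RHS = 4, y in [2, 15]  -> 2 point(s)
  x = 16: RHS = 8, y in [5, 12]  -> 2 point(s)
Affine points: 13. Add the point at infinity: total = 14.

#E(F_17) = 14


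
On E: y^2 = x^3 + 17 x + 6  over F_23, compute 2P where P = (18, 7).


Doubling: s = (3 x1^2 + a) / (2 y1)
s = (3*18^2 + 17) / (2*7) mod 23 = 0
x3 = s^2 - 2 x1 mod 23 = 0^2 - 2*18 = 10
y3 = s (x1 - x3) - y1 mod 23 = 0 * (18 - 10) - 7 = 16

2P = (10, 16)


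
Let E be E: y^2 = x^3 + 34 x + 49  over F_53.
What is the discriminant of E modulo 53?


4 a^3 + 27 b^2 = 4*34^3 + 27*49^2 = 157216 + 64827 = 222043
Delta = -16 * (222043) = -3552688
Delta mod 53 = 8

Delta = 8 (mod 53)


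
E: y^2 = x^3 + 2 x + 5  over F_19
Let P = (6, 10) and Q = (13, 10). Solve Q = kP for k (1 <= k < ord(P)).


Enumerate multiples of P until we hit Q = (13, 10):
  1P = (6, 10)
  2P = (4, 1)
  3P = (15, 16)
  4P = (9, 7)
  5P = (5, 8)
  6P = (12, 16)
  7P = (2, 13)
  8P = (8, 1)
  9P = (11, 3)
  10P = (7, 18)
  11P = (13, 10)
Match found at i = 11.

k = 11


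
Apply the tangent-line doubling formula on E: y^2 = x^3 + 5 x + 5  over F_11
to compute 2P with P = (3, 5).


Doubling: s = (3 x1^2 + a) / (2 y1)
s = (3*3^2 + 5) / (2*5) mod 11 = 1
x3 = s^2 - 2 x1 mod 11 = 1^2 - 2*3 = 6
y3 = s (x1 - x3) - y1 mod 11 = 1 * (3 - 6) - 5 = 3

2P = (6, 3)


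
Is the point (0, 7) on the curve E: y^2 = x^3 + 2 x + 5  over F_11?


Check whether y^2 = x^3 + 2 x + 5 (mod 11) for (x, y) = (0, 7).
LHS: y^2 = 7^2 mod 11 = 5
RHS: x^3 + 2 x + 5 = 0^3 + 2*0 + 5 mod 11 = 5
LHS = RHS

Yes, on the curve


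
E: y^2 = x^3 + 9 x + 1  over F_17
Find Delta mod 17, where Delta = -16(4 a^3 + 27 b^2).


4 a^3 + 27 b^2 = 4*9^3 + 27*1^2 = 2916 + 27 = 2943
Delta = -16 * (2943) = -47088
Delta mod 17 = 2

Delta = 2 (mod 17)


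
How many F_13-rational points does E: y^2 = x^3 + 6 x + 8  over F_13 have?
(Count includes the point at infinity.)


For each x in F_13, count y with y^2 = x^3 + 6 x + 8 mod 13:
  x = 3: RHS = 1, y in [1, 12]  -> 2 point(s)
  x = 6: RHS = 0, y in [0]  -> 1 point(s)
  x = 7: RHS = 3, y in [4, 9]  -> 2 point(s)
  x = 8: RHS = 9, y in [3, 10]  -> 2 point(s)
  x = 11: RHS = 1, y in [1, 12]  -> 2 point(s)
  x = 12: RHS = 1, y in [1, 12]  -> 2 point(s)
Affine points: 11. Add the point at infinity: total = 12.

#E(F_13) = 12


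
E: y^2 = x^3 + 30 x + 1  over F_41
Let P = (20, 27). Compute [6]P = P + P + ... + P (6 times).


k = 6 = 110_2 (binary, LSB first: 011)
Double-and-add from P = (20, 27):
  bit 0 = 0: acc unchanged = O
  bit 1 = 1: acc = O + (1, 14) = (1, 14)
  bit 2 = 1: acc = (1, 14) + (19, 38) = (0, 1)

6P = (0, 1)


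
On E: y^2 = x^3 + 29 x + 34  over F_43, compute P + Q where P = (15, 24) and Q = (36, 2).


P != Q, so use the chord formula.
s = (y2 - y1) / (x2 - x1) = (21) / (21) mod 43 = 1
x3 = s^2 - x1 - x2 mod 43 = 1^2 - 15 - 36 = 36
y3 = s (x1 - x3) - y1 mod 43 = 1 * (15 - 36) - 24 = 41

P + Q = (36, 41)


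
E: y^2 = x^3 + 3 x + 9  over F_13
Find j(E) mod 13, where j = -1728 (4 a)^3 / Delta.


Delta = -16(4 a^3 + 27 b^2) mod 13 = 5
-1728 * (4 a)^3 = -1728 * (4*3)^3 mod 13 = 12
j = 12 * 5^(-1) mod 13 = 5

j = 5 (mod 13)


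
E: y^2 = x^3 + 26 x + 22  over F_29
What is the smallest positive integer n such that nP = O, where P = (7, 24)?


Compute successive multiples of P until we hit O:
  1P = (7, 24)
  2P = (24, 12)
  3P = (28, 13)
  4P = (19, 3)
  5P = (26, 2)
  6P = (2, 16)
  7P = (4, 4)
  8P = (27, 7)
  ... (continuing to 34P)
  34P = O

ord(P) = 34


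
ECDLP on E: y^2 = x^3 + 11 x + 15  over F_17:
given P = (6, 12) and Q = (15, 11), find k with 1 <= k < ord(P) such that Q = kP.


Enumerate multiples of P until we hit Q = (15, 11):
  1P = (6, 12)
  2P = (5, 5)
  3P = (4, 2)
  4P = (15, 11)
Match found at i = 4.

k = 4


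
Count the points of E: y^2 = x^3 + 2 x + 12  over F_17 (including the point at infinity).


For each x in F_17, count y with y^2 = x^3 + 2 x + 12 mod 17:
  x = 1: RHS = 15, y in [7, 10]  -> 2 point(s)
  x = 4: RHS = 16, y in [4, 13]  -> 2 point(s)
  x = 6: RHS = 2, y in [6, 11]  -> 2 point(s)
  x = 8: RHS = 13, y in [8, 9]  -> 2 point(s)
  x = 12: RHS = 13, y in [8, 9]  -> 2 point(s)
  x = 13: RHS = 8, y in [5, 12]  -> 2 point(s)
  x = 14: RHS = 13, y in [8, 9]  -> 2 point(s)
  x = 15: RHS = 0, y in [0]  -> 1 point(s)
  x = 16: RHS = 9, y in [3, 14]  -> 2 point(s)
Affine points: 17. Add the point at infinity: total = 18.

#E(F_17) = 18


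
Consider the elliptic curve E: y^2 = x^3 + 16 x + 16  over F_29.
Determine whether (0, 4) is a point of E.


Check whether y^2 = x^3 + 16 x + 16 (mod 29) for (x, y) = (0, 4).
LHS: y^2 = 4^2 mod 29 = 16
RHS: x^3 + 16 x + 16 = 0^3 + 16*0 + 16 mod 29 = 16
LHS = RHS

Yes, on the curve


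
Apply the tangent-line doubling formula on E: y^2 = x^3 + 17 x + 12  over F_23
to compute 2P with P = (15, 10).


Doubling: s = (3 x1^2 + a) / (2 y1)
s = (3*15^2 + 17) / (2*10) mod 23 = 7
x3 = s^2 - 2 x1 mod 23 = 7^2 - 2*15 = 19
y3 = s (x1 - x3) - y1 mod 23 = 7 * (15 - 19) - 10 = 8

2P = (19, 8)


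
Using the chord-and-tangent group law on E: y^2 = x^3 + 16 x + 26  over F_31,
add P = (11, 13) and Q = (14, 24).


P != Q, so use the chord formula.
s = (y2 - y1) / (x2 - x1) = (11) / (3) mod 31 = 14
x3 = s^2 - x1 - x2 mod 31 = 14^2 - 11 - 14 = 16
y3 = s (x1 - x3) - y1 mod 31 = 14 * (11 - 16) - 13 = 10

P + Q = (16, 10)


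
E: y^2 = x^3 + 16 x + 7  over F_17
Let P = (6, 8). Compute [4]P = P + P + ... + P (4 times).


k = 4 = 100_2 (binary, LSB first: 001)
Double-and-add from P = (6, 8):
  bit 0 = 0: acc unchanged = O
  bit 1 = 0: acc unchanged = O
  bit 2 = 1: acc = O + (6, 9) = (6, 9)

4P = (6, 9)


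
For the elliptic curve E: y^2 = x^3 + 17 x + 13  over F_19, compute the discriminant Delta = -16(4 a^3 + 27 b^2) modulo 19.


4 a^3 + 27 b^2 = 4*17^3 + 27*13^2 = 19652 + 4563 = 24215
Delta = -16 * (24215) = -387440
Delta mod 19 = 8

Delta = 8 (mod 19)


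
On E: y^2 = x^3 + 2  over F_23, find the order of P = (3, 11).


Compute successive multiples of P until we hit O:
  1P = (3, 11)
  2P = (10, 17)
  3P = (22, 22)
  4P = (7, 0)
  5P = (22, 1)
  6P = (10, 6)
  7P = (3, 12)
  8P = O

ord(P) = 8


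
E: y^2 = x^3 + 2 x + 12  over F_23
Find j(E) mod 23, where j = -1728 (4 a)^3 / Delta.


Delta = -16(4 a^3 + 27 b^2) mod 23 = 1
-1728 * (4 a)^3 = -1728 * (4*2)^3 mod 23 = 5
j = 5 * 1^(-1) mod 23 = 5

j = 5 (mod 23)


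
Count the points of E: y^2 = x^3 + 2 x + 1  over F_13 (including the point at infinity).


For each x in F_13, count y with y^2 = x^3 + 2 x + 1 mod 13:
  x = 0: RHS = 1, y in [1, 12]  -> 2 point(s)
  x = 1: RHS = 4, y in [2, 11]  -> 2 point(s)
  x = 2: RHS = 0, y in [0]  -> 1 point(s)
  x = 8: RHS = 9, y in [3, 10]  -> 2 point(s)
Affine points: 7. Add the point at infinity: total = 8.

#E(F_13) = 8


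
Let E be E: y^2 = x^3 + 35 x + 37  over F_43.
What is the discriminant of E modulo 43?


4 a^3 + 27 b^2 = 4*35^3 + 27*37^2 = 171500 + 36963 = 208463
Delta = -16 * (208463) = -3335408
Delta mod 43 = 16

Delta = 16 (mod 43)


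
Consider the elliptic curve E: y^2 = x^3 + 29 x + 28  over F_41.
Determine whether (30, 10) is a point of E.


Check whether y^2 = x^3 + 29 x + 28 (mod 41) for (x, y) = (30, 10).
LHS: y^2 = 10^2 mod 41 = 18
RHS: x^3 + 29 x + 28 = 30^3 + 29*30 + 28 mod 41 = 18
LHS = RHS

Yes, on the curve


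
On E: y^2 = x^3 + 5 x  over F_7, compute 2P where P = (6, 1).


Doubling: s = (3 x1^2 + a) / (2 y1)
s = (3*6^2 + 5) / (2*1) mod 7 = 4
x3 = s^2 - 2 x1 mod 7 = 4^2 - 2*6 = 4
y3 = s (x1 - x3) - y1 mod 7 = 4 * (6 - 4) - 1 = 0

2P = (4, 0)


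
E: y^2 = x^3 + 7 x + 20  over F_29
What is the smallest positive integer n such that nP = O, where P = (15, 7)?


Compute successive multiples of P until we hit O:
  1P = (15, 7)
  2P = (0, 7)
  3P = (14, 22)
  4P = (22, 11)
  5P = (16, 9)
  6P = (2, 19)
  7P = (18, 27)
  8P = (5, 21)
  ... (continuing to 19P)
  19P = O

ord(P) = 19


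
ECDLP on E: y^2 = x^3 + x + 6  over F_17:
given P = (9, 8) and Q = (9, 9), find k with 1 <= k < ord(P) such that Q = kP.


Enumerate multiples of P until we hit Q = (9, 9):
  1P = (9, 8)
  2P = (1, 12)
  3P = (3, 6)
  4P = (7, 4)
  5P = (5, 0)
  6P = (7, 13)
  7P = (3, 11)
  8P = (1, 5)
  9P = (9, 9)
Match found at i = 9.

k = 9


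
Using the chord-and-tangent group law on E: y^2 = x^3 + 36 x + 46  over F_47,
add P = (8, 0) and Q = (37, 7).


P != Q, so use the chord formula.
s = (y2 - y1) / (x2 - x1) = (7) / (29) mod 47 = 44
x3 = s^2 - x1 - x2 mod 47 = 44^2 - 8 - 37 = 11
y3 = s (x1 - x3) - y1 mod 47 = 44 * (8 - 11) - 0 = 9

P + Q = (11, 9)


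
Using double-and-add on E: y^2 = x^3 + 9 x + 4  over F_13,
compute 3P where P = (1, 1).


k = 3 = 11_2 (binary, LSB first: 11)
Double-and-add from P = (1, 1):
  bit 0 = 1: acc = O + (1, 1) = (1, 1)
  bit 1 = 1: acc = (1, 1) + (8, 9) = (0, 2)

3P = (0, 2)


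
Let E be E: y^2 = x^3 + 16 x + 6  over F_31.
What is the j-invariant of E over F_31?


Delta = -16(4 a^3 + 27 b^2) mod 31 = 2
-1728 * (4 a)^3 = -1728 * (4*16)^3 mod 31 = 2
j = 2 * 2^(-1) mod 31 = 1

j = 1 (mod 31)


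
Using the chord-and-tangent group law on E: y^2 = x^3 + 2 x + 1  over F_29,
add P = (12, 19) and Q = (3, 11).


P != Q, so use the chord formula.
s = (y2 - y1) / (x2 - x1) = (21) / (20) mod 29 = 17
x3 = s^2 - x1 - x2 mod 29 = 17^2 - 12 - 3 = 13
y3 = s (x1 - x3) - y1 mod 29 = 17 * (12 - 13) - 19 = 22

P + Q = (13, 22)


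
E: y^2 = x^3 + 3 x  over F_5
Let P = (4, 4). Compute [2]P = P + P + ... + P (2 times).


k = 2 = 10_2 (binary, LSB first: 01)
Double-and-add from P = (4, 4):
  bit 0 = 0: acc unchanged = O
  bit 1 = 1: acc = O + (1, 2) = (1, 2)

2P = (1, 2)


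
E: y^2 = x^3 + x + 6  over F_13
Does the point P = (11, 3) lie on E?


Check whether y^2 = x^3 + 1 x + 6 (mod 13) for (x, y) = (11, 3).
LHS: y^2 = 3^2 mod 13 = 9
RHS: x^3 + 1 x + 6 = 11^3 + 1*11 + 6 mod 13 = 9
LHS = RHS

Yes, on the curve


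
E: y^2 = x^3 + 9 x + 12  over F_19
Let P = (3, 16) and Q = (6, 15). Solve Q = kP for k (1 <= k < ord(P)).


Enumerate multiples of P until we hit Q = (6, 15):
  1P = (3, 16)
  2P = (11, 13)
  3P = (9, 10)
  4P = (8, 8)
  5P = (6, 4)
  6P = (7, 0)
  7P = (6, 15)
Match found at i = 7.

k = 7


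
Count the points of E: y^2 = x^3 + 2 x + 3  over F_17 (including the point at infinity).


For each x in F_17, count y with y^2 = x^3 + 2 x + 3 mod 17:
  x = 2: RHS = 15, y in [7, 10]  -> 2 point(s)
  x = 3: RHS = 2, y in [6, 11]  -> 2 point(s)
  x = 5: RHS = 2, y in [6, 11]  -> 2 point(s)
  x = 8: RHS = 4, y in [2, 15]  -> 2 point(s)
  x = 9: RHS = 2, y in [6, 11]  -> 2 point(s)
  x = 11: RHS = 13, y in [8, 9]  -> 2 point(s)
  x = 12: RHS = 4, y in [2, 15]  -> 2 point(s)
  x = 13: RHS = 16, y in [4, 13]  -> 2 point(s)
  x = 14: RHS = 4, y in [2, 15]  -> 2 point(s)
  x = 15: RHS = 8, y in [5, 12]  -> 2 point(s)
  x = 16: RHS = 0, y in [0]  -> 1 point(s)
Affine points: 21. Add the point at infinity: total = 22.

#E(F_17) = 22


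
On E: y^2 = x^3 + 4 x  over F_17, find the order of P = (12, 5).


Compute successive multiples of P until we hit O:
  1P = (12, 5)
  2P = (9, 0)
  3P = (12, 12)
  4P = O

ord(P) = 4


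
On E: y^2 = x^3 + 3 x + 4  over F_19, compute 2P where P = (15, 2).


Doubling: s = (3 x1^2 + a) / (2 y1)
s = (3*15^2 + 3) / (2*2) mod 19 = 8
x3 = s^2 - 2 x1 mod 19 = 8^2 - 2*15 = 15
y3 = s (x1 - x3) - y1 mod 19 = 8 * (15 - 15) - 2 = 17

2P = (15, 17)


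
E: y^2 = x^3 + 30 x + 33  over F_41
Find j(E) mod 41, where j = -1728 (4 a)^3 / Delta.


Delta = -16(4 a^3 + 27 b^2) mod 41 = 13
-1728 * (4 a)^3 = -1728 * (4*30)^3 mod 41 = 39
j = 39 * 13^(-1) mod 41 = 3

j = 3 (mod 41)


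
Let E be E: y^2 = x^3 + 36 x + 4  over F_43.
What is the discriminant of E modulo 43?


4 a^3 + 27 b^2 = 4*36^3 + 27*4^2 = 186624 + 432 = 187056
Delta = -16 * (187056) = -2992896
Delta mod 43 = 33

Delta = 33 (mod 43)


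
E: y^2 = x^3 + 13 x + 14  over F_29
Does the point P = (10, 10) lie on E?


Check whether y^2 = x^3 + 13 x + 14 (mod 29) for (x, y) = (10, 10).
LHS: y^2 = 10^2 mod 29 = 13
RHS: x^3 + 13 x + 14 = 10^3 + 13*10 + 14 mod 29 = 13
LHS = RHS

Yes, on the curve


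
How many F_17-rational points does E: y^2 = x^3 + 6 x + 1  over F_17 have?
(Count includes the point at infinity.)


For each x in F_17, count y with y^2 = x^3 + 6 x + 1 mod 17:
  x = 0: RHS = 1, y in [1, 16]  -> 2 point(s)
  x = 1: RHS = 8, y in [5, 12]  -> 2 point(s)
  x = 2: RHS = 4, y in [2, 15]  -> 2 point(s)
  x = 4: RHS = 4, y in [2, 15]  -> 2 point(s)
  x = 6: RHS = 15, y in [7, 10]  -> 2 point(s)
  x = 8: RHS = 0, y in [0]  -> 1 point(s)
  x = 9: RHS = 2, y in [6, 11]  -> 2 point(s)
  x = 11: RHS = 4, y in [2, 15]  -> 2 point(s)
  x = 12: RHS = 16, y in [4, 13]  -> 2 point(s)
  x = 13: RHS = 15, y in [7, 10]  -> 2 point(s)
  x = 15: RHS = 15, y in [7, 10]  -> 2 point(s)
Affine points: 21. Add the point at infinity: total = 22.

#E(F_17) = 22


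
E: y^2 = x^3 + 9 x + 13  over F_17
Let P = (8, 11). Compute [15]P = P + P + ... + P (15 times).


k = 15 = 1111_2 (binary, LSB first: 1111)
Double-and-add from P = (8, 11):
  bit 0 = 1: acc = O + (8, 11) = (8, 11)
  bit 1 = 1: acc = (8, 11) + (0, 8) = (11, 7)
  bit 2 = 1: acc = (11, 7) + (13, 7) = (10, 10)
  bit 3 = 1: acc = (10, 10) + (12, 8) = (13, 10)

15P = (13, 10)


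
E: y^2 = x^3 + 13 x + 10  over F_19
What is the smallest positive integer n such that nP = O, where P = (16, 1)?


Compute successive multiples of P until we hit O:
  1P = (16, 1)
  2P = (7, 8)
  3P = (2, 5)
  4P = (10, 0)
  5P = (2, 14)
  6P = (7, 11)
  7P = (16, 18)
  8P = O

ord(P) = 8


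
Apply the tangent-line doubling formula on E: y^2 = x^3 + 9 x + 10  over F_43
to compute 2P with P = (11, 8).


Doubling: s = (3 x1^2 + a) / (2 y1)
s = (3*11^2 + 9) / (2*8) mod 43 = 34
x3 = s^2 - 2 x1 mod 43 = 34^2 - 2*11 = 16
y3 = s (x1 - x3) - y1 mod 43 = 34 * (11 - 16) - 8 = 37

2P = (16, 37)


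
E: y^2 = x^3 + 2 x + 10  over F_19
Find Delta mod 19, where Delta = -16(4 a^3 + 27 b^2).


4 a^3 + 27 b^2 = 4*2^3 + 27*10^2 = 32 + 2700 = 2732
Delta = -16 * (2732) = -43712
Delta mod 19 = 7

Delta = 7 (mod 19)


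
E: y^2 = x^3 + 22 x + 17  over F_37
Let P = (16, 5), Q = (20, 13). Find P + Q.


P != Q, so use the chord formula.
s = (y2 - y1) / (x2 - x1) = (8) / (4) mod 37 = 2
x3 = s^2 - x1 - x2 mod 37 = 2^2 - 16 - 20 = 5
y3 = s (x1 - x3) - y1 mod 37 = 2 * (16 - 5) - 5 = 17

P + Q = (5, 17)


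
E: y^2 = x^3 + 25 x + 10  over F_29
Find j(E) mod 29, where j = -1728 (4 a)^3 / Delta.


Delta = -16(4 a^3 + 27 b^2) mod 29 = 17
-1728 * (4 a)^3 = -1728 * (4*25)^3 mod 29 = 3
j = 3 * 17^(-1) mod 29 = 7

j = 7 (mod 29)


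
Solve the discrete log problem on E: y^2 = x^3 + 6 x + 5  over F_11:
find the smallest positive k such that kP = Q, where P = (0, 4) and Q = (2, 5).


Enumerate multiples of P until we hit Q = (2, 5):
  1P = (0, 4)
  2P = (4, 4)
  3P = (7, 7)
  4P = (8, 2)
  5P = (1, 10)
  6P = (2, 6)
  7P = (10, 8)
  8P = (6, 9)
  9P = (6, 2)
  10P = (10, 3)
  11P = (2, 5)
Match found at i = 11.

k = 11


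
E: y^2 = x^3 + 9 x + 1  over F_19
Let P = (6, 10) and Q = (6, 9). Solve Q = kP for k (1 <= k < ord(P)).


Enumerate multiples of P until we hit Q = (6, 9):
  1P = (6, 10)
  2P = (16, 17)
  3P = (3, 13)
  4P = (11, 14)
  5P = (11, 5)
  6P = (3, 6)
  7P = (16, 2)
  8P = (6, 9)
Match found at i = 8.

k = 8


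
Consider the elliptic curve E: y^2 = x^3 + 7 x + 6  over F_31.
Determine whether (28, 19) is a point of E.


Check whether y^2 = x^3 + 7 x + 6 (mod 31) for (x, y) = (28, 19).
LHS: y^2 = 19^2 mod 31 = 20
RHS: x^3 + 7 x + 6 = 28^3 + 7*28 + 6 mod 31 = 20
LHS = RHS

Yes, on the curve


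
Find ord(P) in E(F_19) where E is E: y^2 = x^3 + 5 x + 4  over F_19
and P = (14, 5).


Compute successive multiples of P until we hit O:
  1P = (14, 5)
  2P = (17, 9)
  3P = (13, 9)
  4P = (8, 9)
  5P = (8, 10)
  6P = (13, 10)
  7P = (17, 10)
  8P = (14, 14)
  ... (continuing to 9P)
  9P = O

ord(P) = 9


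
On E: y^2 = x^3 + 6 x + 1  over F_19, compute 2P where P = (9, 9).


Doubling: s = (3 x1^2 + a) / (2 y1)
s = (3*9^2 + 6) / (2*9) mod 19 = 17
x3 = s^2 - 2 x1 mod 19 = 17^2 - 2*9 = 5
y3 = s (x1 - x3) - y1 mod 19 = 17 * (9 - 5) - 9 = 2

2P = (5, 2)


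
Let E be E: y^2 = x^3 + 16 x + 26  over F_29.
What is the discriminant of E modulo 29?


4 a^3 + 27 b^2 = 4*16^3 + 27*26^2 = 16384 + 18252 = 34636
Delta = -16 * (34636) = -554176
Delta mod 29 = 14

Delta = 14 (mod 29)


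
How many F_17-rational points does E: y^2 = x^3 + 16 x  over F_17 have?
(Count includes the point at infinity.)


For each x in F_17, count y with y^2 = x^3 + 16 x + 0 mod 17:
  x = 0: RHS = 0, y in [0]  -> 1 point(s)
  x = 1: RHS = 0, y in [0]  -> 1 point(s)
  x = 4: RHS = 9, y in [3, 14]  -> 2 point(s)
  x = 5: RHS = 1, y in [1, 16]  -> 2 point(s)
  x = 7: RHS = 13, y in [8, 9]  -> 2 point(s)
  x = 10: RHS = 4, y in [2, 15]  -> 2 point(s)
  x = 12: RHS = 16, y in [4, 13]  -> 2 point(s)
  x = 13: RHS = 8, y in [5, 12]  -> 2 point(s)
  x = 16: RHS = 0, y in [0]  -> 1 point(s)
Affine points: 15. Add the point at infinity: total = 16.

#E(F_17) = 16


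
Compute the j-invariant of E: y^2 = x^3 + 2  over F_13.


Delta = -16(4 a^3 + 27 b^2) mod 13 = 1
-1728 * (4 a)^3 = -1728 * (4*0)^3 mod 13 = 0
j = 0 * 1^(-1) mod 13 = 0

j = 0 (mod 13)


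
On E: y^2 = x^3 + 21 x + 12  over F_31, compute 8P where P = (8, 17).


k = 8 = 1000_2 (binary, LSB first: 0001)
Double-and-add from P = (8, 17):
  bit 0 = 0: acc unchanged = O
  bit 1 = 0: acc unchanged = O
  bit 2 = 0: acc unchanged = O
  bit 3 = 1: acc = O + (27, 22) = (27, 22)

8P = (27, 22)


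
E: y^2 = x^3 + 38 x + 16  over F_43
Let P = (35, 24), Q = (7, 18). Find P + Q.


P != Q, so use the chord formula.
s = (y2 - y1) / (x2 - x1) = (37) / (15) mod 43 = 34
x3 = s^2 - x1 - x2 mod 43 = 34^2 - 35 - 7 = 39
y3 = s (x1 - x3) - y1 mod 43 = 34 * (35 - 39) - 24 = 12

P + Q = (39, 12)


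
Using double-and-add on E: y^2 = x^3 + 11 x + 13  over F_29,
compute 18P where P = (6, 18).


k = 18 = 10010_2 (binary, LSB first: 01001)
Double-and-add from P = (6, 18):
  bit 0 = 0: acc unchanged = O
  bit 1 = 1: acc = O + (16, 15) = (16, 15)
  bit 2 = 0: acc unchanged = (16, 15)
  bit 3 = 0: acc unchanged = (16, 15)
  bit 4 = 1: acc = (16, 15) + (8, 27) = (0, 19)

18P = (0, 19)


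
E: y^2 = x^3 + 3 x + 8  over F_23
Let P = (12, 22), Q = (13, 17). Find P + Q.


P != Q, so use the chord formula.
s = (y2 - y1) / (x2 - x1) = (18) / (1) mod 23 = 18
x3 = s^2 - x1 - x2 mod 23 = 18^2 - 12 - 13 = 0
y3 = s (x1 - x3) - y1 mod 23 = 18 * (12 - 0) - 22 = 10

P + Q = (0, 10)


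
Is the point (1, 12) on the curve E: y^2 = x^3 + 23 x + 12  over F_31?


Check whether y^2 = x^3 + 23 x + 12 (mod 31) for (x, y) = (1, 12).
LHS: y^2 = 12^2 mod 31 = 20
RHS: x^3 + 23 x + 12 = 1^3 + 23*1 + 12 mod 31 = 5
LHS != RHS

No, not on the curve


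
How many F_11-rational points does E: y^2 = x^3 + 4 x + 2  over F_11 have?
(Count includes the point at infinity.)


For each x in F_11, count y with y^2 = x^3 + 4 x + 2 mod 11:
  x = 4: RHS = 5, y in [4, 7]  -> 2 point(s)
  x = 5: RHS = 4, y in [2, 9]  -> 2 point(s)
  x = 6: RHS = 0, y in [0]  -> 1 point(s)
Affine points: 5. Add the point at infinity: total = 6.

#E(F_11) = 6


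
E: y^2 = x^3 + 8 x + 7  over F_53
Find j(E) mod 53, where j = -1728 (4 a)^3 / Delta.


Delta = -16(4 a^3 + 27 b^2) mod 53 = 18
-1728 * (4 a)^3 = -1728 * (4*8)^3 mod 53 = 29
j = 29 * 18^(-1) mod 53 = 34

j = 34 (mod 53)


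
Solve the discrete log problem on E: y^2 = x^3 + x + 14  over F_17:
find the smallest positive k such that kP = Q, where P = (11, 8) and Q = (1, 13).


Enumerate multiples of P until we hit Q = (1, 13):
  1P = (11, 8)
  2P = (10, 2)
  3P = (15, 2)
  4P = (6, 10)
  5P = (9, 15)
  6P = (5, 5)
  7P = (14, 16)
  8P = (1, 13)
Match found at i = 8.

k = 8


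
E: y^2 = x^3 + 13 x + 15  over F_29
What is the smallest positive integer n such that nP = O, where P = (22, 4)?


Compute successive multiples of P until we hit O:
  1P = (22, 4)
  2P = (8, 15)
  3P = (19, 4)
  4P = (17, 25)
  5P = (3, 9)
  6P = (26, 23)
  7P = (9, 7)
  8P = (2, 7)
  ... (continuing to 24P)
  24P = O

ord(P) = 24


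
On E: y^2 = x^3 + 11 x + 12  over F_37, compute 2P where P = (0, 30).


Doubling: s = (3 x1^2 + a) / (2 y1)
s = (3*0^2 + 11) / (2*30) mod 37 = 23
x3 = s^2 - 2 x1 mod 37 = 23^2 - 2*0 = 11
y3 = s (x1 - x3) - y1 mod 37 = 23 * (0 - 11) - 30 = 13

2P = (11, 13)


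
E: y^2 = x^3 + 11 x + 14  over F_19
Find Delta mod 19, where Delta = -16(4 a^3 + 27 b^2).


4 a^3 + 27 b^2 = 4*11^3 + 27*14^2 = 5324 + 5292 = 10616
Delta = -16 * (10616) = -169856
Delta mod 19 = 4

Delta = 4 (mod 19)


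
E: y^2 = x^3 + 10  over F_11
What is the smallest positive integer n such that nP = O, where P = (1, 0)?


Compute successive multiples of P until we hit O:
  1P = (1, 0)
  2P = O

ord(P) = 2


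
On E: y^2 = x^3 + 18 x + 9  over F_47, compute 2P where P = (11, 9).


Doubling: s = (3 x1^2 + a) / (2 y1)
s = (3*11^2 + 18) / (2*9) mod 47 = 29
x3 = s^2 - 2 x1 mod 47 = 29^2 - 2*11 = 20
y3 = s (x1 - x3) - y1 mod 47 = 29 * (11 - 20) - 9 = 12

2P = (20, 12)


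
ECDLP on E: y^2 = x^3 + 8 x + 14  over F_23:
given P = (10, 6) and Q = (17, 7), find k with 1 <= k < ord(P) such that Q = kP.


Enumerate multiples of P until we hit Q = (17, 7):
  1P = (10, 6)
  2P = (5, 15)
  3P = (14, 15)
  4P = (17, 7)
Match found at i = 4.

k = 4


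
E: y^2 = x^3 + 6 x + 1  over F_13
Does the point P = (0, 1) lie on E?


Check whether y^2 = x^3 + 6 x + 1 (mod 13) for (x, y) = (0, 1).
LHS: y^2 = 1^2 mod 13 = 1
RHS: x^3 + 6 x + 1 = 0^3 + 6*0 + 1 mod 13 = 1
LHS = RHS

Yes, on the curve


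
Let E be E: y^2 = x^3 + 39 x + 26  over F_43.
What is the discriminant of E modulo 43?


4 a^3 + 27 b^2 = 4*39^3 + 27*26^2 = 237276 + 18252 = 255528
Delta = -16 * (255528) = -4088448
Delta mod 43 = 35

Delta = 35 (mod 43)


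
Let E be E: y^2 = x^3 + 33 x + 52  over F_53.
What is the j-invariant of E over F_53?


Delta = -16(4 a^3 + 27 b^2) mod 53 = 12
-1728 * (4 a)^3 = -1728 * (4*33)^3 mod 53 = 4
j = 4 * 12^(-1) mod 53 = 18

j = 18 (mod 53)


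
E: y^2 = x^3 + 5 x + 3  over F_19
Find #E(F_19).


For each x in F_19, count y with y^2 = x^3 + 5 x + 3 mod 19:
  x = 1: RHS = 9, y in [3, 16]  -> 2 point(s)
  x = 3: RHS = 7, y in [8, 11]  -> 2 point(s)
  x = 4: RHS = 11, y in [7, 12]  -> 2 point(s)
  x = 5: RHS = 1, y in [1, 18]  -> 2 point(s)
  x = 7: RHS = 1, y in [1, 18]  -> 2 point(s)
  x = 8: RHS = 4, y in [2, 17]  -> 2 point(s)
  x = 9: RHS = 17, y in [6, 13]  -> 2 point(s)
  x = 12: RHS = 5, y in [9, 10]  -> 2 point(s)
  x = 13: RHS = 4, y in [2, 17]  -> 2 point(s)
  x = 14: RHS = 5, y in [9, 10]  -> 2 point(s)
  x = 17: RHS = 4, y in [2, 17]  -> 2 point(s)
  x = 18: RHS = 16, y in [4, 15]  -> 2 point(s)
Affine points: 24. Add the point at infinity: total = 25.

#E(F_19) = 25


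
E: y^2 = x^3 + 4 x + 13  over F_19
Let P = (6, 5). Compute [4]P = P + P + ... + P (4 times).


k = 4 = 100_2 (binary, LSB first: 001)
Double-and-add from P = (6, 5):
  bit 0 = 0: acc unchanged = O
  bit 1 = 0: acc unchanged = O
  bit 2 = 1: acc = O + (15, 16) = (15, 16)

4P = (15, 16)


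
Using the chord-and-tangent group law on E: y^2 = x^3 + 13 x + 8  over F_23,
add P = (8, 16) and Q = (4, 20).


P != Q, so use the chord formula.
s = (y2 - y1) / (x2 - x1) = (4) / (19) mod 23 = 22
x3 = s^2 - x1 - x2 mod 23 = 22^2 - 8 - 4 = 12
y3 = s (x1 - x3) - y1 mod 23 = 22 * (8 - 12) - 16 = 11

P + Q = (12, 11)


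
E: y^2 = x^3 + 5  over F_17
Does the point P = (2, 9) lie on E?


Check whether y^2 = x^3 + 0 x + 5 (mod 17) for (x, y) = (2, 9).
LHS: y^2 = 9^2 mod 17 = 13
RHS: x^3 + 0 x + 5 = 2^3 + 0*2 + 5 mod 17 = 13
LHS = RHS

Yes, on the curve


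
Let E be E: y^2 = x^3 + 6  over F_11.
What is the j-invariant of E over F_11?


Delta = -16(4 a^3 + 27 b^2) mod 11 = 2
-1728 * (4 a)^3 = -1728 * (4*0)^3 mod 11 = 0
j = 0 * 2^(-1) mod 11 = 0

j = 0 (mod 11)


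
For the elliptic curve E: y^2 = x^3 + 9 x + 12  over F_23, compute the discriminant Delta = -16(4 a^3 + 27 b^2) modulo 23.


4 a^3 + 27 b^2 = 4*9^3 + 27*12^2 = 2916 + 3888 = 6804
Delta = -16 * (6804) = -108864
Delta mod 23 = 18

Delta = 18 (mod 23)


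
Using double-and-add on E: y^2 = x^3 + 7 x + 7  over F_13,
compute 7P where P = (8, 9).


k = 7 = 111_2 (binary, LSB first: 111)
Double-and-add from P = (8, 9):
  bit 0 = 1: acc = O + (8, 9) = (8, 9)
  bit 1 = 1: acc = (8, 9) + (7, 10) = (12, 8)
  bit 2 = 1: acc = (12, 8) + (2, 9) = (2, 4)

7P = (2, 4)


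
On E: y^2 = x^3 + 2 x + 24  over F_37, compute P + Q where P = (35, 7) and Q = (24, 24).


P != Q, so use the chord formula.
s = (y2 - y1) / (x2 - x1) = (17) / (26) mod 37 = 22
x3 = s^2 - x1 - x2 mod 37 = 22^2 - 35 - 24 = 18
y3 = s (x1 - x3) - y1 mod 37 = 22 * (35 - 18) - 7 = 34

P + Q = (18, 34)


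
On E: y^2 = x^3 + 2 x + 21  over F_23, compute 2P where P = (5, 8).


Doubling: s = (3 x1^2 + a) / (2 y1)
s = (3*5^2 + 2) / (2*8) mod 23 = 12
x3 = s^2 - 2 x1 mod 23 = 12^2 - 2*5 = 19
y3 = s (x1 - x3) - y1 mod 23 = 12 * (5 - 19) - 8 = 8

2P = (19, 8)


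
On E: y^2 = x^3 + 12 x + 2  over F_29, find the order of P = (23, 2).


Compute successive multiples of P until we hit O:
  1P = (23, 2)
  2P = (13, 8)
  3P = (27, 12)
  4P = (7, 9)
  5P = (24, 22)
  6P = (5, 10)
  7P = (8, 1)
  8P = (2, 11)
  ... (continuing to 28P)
  28P = O

ord(P) = 28


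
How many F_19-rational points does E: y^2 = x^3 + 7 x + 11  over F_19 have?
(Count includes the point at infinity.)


For each x in F_19, count y with y^2 = x^3 + 7 x + 11 mod 19:
  x = 0: RHS = 11, y in [7, 12]  -> 2 point(s)
  x = 1: RHS = 0, y in [0]  -> 1 point(s)
  x = 5: RHS = 0, y in [0]  -> 1 point(s)
  x = 7: RHS = 4, y in [2, 17]  -> 2 point(s)
  x = 8: RHS = 9, y in [3, 16]  -> 2 point(s)
  x = 9: RHS = 5, y in [9, 10]  -> 2 point(s)
  x = 10: RHS = 17, y in [6, 13]  -> 2 point(s)
  x = 13: RHS = 0, y in [0]  -> 1 point(s)
  x = 16: RHS = 1, y in [1, 18]  -> 2 point(s)
Affine points: 15. Add the point at infinity: total = 16.

#E(F_19) = 16
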